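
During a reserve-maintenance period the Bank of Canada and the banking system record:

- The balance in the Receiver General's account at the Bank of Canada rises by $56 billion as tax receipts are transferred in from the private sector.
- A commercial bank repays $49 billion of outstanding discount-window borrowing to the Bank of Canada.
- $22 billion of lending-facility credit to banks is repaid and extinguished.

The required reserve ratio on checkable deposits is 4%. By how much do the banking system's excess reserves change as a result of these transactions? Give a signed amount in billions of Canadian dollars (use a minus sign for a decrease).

-$124.76 billion

Government account inflow $56 billion: reserves −$56B, deposits −$56B.
Discount-window repayment $49 billion: reserves −$49B, deposits 0.
Discount-window repayment $22 billion: reserves −$22B, deposits 0.
Totals: Δreserves = −$127B, Δdeposits = −$56B.
Δrequired reserves = 4% × −$56B = −$2.24B.
Δexcess reserves = Δreserves − Δrequired = −$127B − (−$2.24B) = -$124.76 billion.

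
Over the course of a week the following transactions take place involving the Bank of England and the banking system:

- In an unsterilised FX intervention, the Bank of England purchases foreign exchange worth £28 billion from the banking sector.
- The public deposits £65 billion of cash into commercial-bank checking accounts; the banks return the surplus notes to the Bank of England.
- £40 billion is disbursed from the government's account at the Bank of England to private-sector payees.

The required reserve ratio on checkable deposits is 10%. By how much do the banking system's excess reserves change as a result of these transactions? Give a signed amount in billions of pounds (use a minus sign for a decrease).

+£122.5 billion

FX purchase £28 billion: reserves +£28B, deposits 0.
Currency deposit £65 billion: reserves +£65B, deposits +£65B.
Government spending £40 billion: reserves +£40B, deposits +£40B.
Totals: Δreserves = +£133B, Δdeposits = +£105B.
Δrequired reserves = 10% × +£105B = +£10.5B.
Δexcess reserves = Δreserves − Δrequired = +£133B − (+£10.5B) = +£122.5 billion.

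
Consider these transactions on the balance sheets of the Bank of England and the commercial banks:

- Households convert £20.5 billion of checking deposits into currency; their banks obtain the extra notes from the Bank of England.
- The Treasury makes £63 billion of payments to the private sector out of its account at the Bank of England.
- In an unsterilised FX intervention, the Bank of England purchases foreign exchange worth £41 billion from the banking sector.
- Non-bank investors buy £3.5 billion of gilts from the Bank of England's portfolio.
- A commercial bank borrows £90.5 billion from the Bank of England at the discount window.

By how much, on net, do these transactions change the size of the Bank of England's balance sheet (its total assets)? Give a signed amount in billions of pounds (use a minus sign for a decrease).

Bank of England balance sheet:
  Assets:      Securities −£3.5B, Loans to banks +£90.5B, Foreign assets +£41B
  Liabilities: Bank reserves +£170.5B, Currency in circulation +£20.5B, Government deposits −£63B
Commercial banking system:
  Assets:      Reserves at CB +£170.5B, Foreign assets −£41B
  Liabilities: Checkable deposits +£39B, Borrowings from CB +£90.5B
Change in total Bank of England assets = +£128 billion.

+£128 billion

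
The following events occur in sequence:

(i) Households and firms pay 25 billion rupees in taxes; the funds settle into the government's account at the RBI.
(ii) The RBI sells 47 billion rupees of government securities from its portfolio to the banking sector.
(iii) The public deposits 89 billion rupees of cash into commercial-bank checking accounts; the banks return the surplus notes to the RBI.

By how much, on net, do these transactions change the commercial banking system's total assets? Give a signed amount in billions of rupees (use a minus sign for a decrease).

+64 billion

Government account inflow 25 billion rupees: bank balance sheets shrink → −25B.
OMO sale (to banks) 47 billion rupees: just an asset swap on bank balance sheets → 0.
Currency deposit 89 billion rupees: bank balance sheets expand → +89B.
Net: −25 + 0 + 89 = +64 billion.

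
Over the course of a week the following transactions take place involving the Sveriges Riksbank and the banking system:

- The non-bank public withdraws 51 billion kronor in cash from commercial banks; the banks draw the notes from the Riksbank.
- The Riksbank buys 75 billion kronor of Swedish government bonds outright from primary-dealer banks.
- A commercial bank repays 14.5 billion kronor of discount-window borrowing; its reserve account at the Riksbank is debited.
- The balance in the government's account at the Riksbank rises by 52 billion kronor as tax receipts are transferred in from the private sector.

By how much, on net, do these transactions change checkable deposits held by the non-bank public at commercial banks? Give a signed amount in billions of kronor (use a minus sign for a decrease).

-103 billion

Currency withdrawal 51 billion kronor: non-bank counterparties' bank balances fall → −51B.
OMO purchase (from banks) 75 billion kronor: the counterparty is a bank, so public deposits are unchanged → 0.
Discount-window repayment 14.5 billion kronor: the counterparty is a bank, so public deposits are unchanged → 0.
Government account inflow 52 billion kronor: non-bank counterparties' bank balances fall → −52B.
Net: −51 + 0 + 0 − 52 = -103 billion.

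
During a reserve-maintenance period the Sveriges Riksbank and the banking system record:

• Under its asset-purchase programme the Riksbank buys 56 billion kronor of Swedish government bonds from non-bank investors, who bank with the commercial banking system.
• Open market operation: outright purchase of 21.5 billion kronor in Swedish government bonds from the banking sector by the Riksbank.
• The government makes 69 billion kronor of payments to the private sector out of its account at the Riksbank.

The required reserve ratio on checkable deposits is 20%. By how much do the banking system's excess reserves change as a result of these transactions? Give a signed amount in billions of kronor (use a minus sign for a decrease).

Asset purchase (from non-banks) 56 billion kronor: reserves +56B, deposits +56B.
OMO purchase (from banks) 21.5 billion kronor: reserves +21.5B, deposits 0.
Government spending 69 billion kronor: reserves +69B, deposits +69B.
Totals: Δreserves = +146.5B, Δdeposits = +125B.
Δrequired reserves = 20% × +125B = +25B.
Δexcess reserves = Δreserves − Δrequired = +146.5B − (+25B) = +121.5 billion.

+121.5 billion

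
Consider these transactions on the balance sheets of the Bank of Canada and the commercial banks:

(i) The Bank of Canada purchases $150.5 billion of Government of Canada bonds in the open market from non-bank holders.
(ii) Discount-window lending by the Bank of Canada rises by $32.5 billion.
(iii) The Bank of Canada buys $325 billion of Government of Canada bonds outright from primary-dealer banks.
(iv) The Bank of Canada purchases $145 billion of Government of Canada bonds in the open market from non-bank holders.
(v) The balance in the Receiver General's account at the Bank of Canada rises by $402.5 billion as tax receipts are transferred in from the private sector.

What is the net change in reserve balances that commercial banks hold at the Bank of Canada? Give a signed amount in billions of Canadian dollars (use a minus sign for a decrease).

+$250.5 billion

Asset purchase (from non-banks) $150.5 billion: the Bank of Canada pays by crediting reserve accounts → +$150.5B.
Discount-window loan $32.5 billion: the loan is credited to the bank's reserve account → +$32.5B.
OMO purchase (from banks) $325 billion: the Bank of Canada pays by crediting reserve accounts → +$325B.
Asset purchase (from non-banks) $145 billion: the Bank of Canada pays by crediting reserve accounts → +$145B.
Government account inflow $402.5 billion: funds move from bank reserves into the government account → −$402.5B.
Net: 150.5 + 32.5 + 325 + 145 − 402.5 = +$250.5 billion.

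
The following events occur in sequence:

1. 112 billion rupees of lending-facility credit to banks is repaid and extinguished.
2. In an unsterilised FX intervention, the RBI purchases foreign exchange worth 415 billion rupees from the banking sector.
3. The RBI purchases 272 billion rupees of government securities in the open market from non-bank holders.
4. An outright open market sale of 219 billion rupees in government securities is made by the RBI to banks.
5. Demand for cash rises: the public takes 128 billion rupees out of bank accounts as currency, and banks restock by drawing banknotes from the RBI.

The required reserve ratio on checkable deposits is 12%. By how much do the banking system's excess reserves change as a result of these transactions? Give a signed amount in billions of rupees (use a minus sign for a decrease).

Discount-window repayment 112 billion rupees: reserves −112B, deposits 0.
FX purchase 415 billion rupees: reserves +415B, deposits 0.
Asset purchase (from non-banks) 272 billion rupees: reserves +272B, deposits +272B.
OMO sale (to banks) 219 billion rupees: reserves −219B, deposits 0.
Currency withdrawal 128 billion rupees: reserves −128B, deposits −128B.
Totals: Δreserves = +228B, Δdeposits = +144B.
Δrequired reserves = 12% × +144B = +17.28B.
Δexcess reserves = Δreserves − Δrequired = +228B − (+17.28B) = +210.72 billion.

+210.72 billion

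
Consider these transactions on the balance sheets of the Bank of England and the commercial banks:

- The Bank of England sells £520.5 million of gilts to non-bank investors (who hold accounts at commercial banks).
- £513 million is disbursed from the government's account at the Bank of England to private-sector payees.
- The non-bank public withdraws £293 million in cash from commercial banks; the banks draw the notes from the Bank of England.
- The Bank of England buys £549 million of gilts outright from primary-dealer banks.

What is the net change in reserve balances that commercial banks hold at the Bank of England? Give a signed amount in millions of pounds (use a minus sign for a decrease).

+£248.5 million

Asset sale (to non-banks) £520.5 million: the non-bank buyers' banks settle from reserves → −£520.5M.
Government spending £513 million: government payments flow into bank reserve accounts → +£513M.
Currency withdrawal £293 million: banks swap reserves for currency → −£293M.
OMO purchase (from banks) £549 million: the Bank of England pays by crediting reserve accounts → +£549M.
Net: −520.5 + 513 − 293 + 549 = +£248.5 million.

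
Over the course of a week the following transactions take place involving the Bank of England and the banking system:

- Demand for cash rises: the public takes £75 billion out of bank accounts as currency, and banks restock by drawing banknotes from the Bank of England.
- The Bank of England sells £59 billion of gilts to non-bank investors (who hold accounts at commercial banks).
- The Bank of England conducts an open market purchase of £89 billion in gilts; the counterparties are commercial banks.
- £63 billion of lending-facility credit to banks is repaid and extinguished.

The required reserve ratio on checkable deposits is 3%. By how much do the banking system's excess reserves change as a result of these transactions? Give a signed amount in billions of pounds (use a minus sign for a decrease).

-£103.98 billion

Currency withdrawal £75 billion: reserves −£75B, deposits −£75B.
Asset sale (to non-banks) £59 billion: reserves −£59B, deposits −£59B.
OMO purchase (from banks) £89 billion: reserves +£89B, deposits 0.
Discount-window repayment £63 billion: reserves −£63B, deposits 0.
Totals: Δreserves = −£108B, Δdeposits = −£134B.
Δrequired reserves = 3% × −£134B = −£4.02B.
Δexcess reserves = Δreserves − Δrequired = −£108B − (−£4.02B) = -£103.98 billion.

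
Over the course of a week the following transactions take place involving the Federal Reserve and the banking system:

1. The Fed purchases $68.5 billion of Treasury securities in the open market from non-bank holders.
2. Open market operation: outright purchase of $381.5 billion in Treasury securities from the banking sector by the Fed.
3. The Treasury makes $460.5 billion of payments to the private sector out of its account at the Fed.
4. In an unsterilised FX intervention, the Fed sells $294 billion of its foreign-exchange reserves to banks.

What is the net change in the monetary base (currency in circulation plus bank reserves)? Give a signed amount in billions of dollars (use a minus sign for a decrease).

+$616.5 billion

Asset purchase (from non-banks) $68.5 billion: Fed balance sheet expands → +$68.5B.
OMO purchase (from banks) $381.5 billion: Fed balance sheet expands → +$381.5B.
Government spending $460.5 billion: a non-base liability converts back to reserves → +$460.5B.
FX sale $294 billion: Fed balance sheet contracts → −$294B.
Net: 68.5 + 381.5 + 460.5 − 294 = +$616.5 billion.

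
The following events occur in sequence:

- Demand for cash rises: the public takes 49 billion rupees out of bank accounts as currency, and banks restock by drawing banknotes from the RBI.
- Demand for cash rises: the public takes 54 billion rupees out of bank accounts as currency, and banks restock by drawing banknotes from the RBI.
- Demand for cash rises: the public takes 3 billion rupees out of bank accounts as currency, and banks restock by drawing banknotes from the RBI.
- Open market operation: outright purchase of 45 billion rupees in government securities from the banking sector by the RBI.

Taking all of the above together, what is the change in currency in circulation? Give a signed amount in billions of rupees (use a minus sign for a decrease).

RBI balance sheet:
  Assets:      Securities +45B
  Liabilities: Bank reserves −61B, Currency in circulation +106B
Commercial banking system:
  Assets:      Reserves at CB −61B, Securities −45B
  Liabilities: Checkable deposits −106B
So the change in currency in circulation is +106 billion.

+106 billion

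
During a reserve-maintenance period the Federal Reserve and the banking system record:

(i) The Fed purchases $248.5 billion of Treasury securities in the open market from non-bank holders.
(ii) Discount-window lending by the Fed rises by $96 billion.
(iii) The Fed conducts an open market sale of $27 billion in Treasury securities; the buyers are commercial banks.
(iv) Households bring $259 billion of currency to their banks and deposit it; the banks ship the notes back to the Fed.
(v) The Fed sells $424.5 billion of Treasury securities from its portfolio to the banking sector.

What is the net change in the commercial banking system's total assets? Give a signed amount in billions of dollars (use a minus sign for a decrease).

+$603.5 billion

Asset purchase (from non-banks) $248.5 billion: bank balance sheets expand → +$248.5B.
Discount-window loan $96 billion: bank balance sheets expand → +$96B.
OMO sale (to banks) $27 billion: just an asset swap on bank balance sheets → 0.
Currency deposit $259 billion: bank balance sheets expand → +$259B.
OMO sale (to banks) $424.5 billion: just an asset swap on bank balance sheets → 0.
Net: 248.5 + 96 + 0 + 259 + 0 = +$603.5 billion.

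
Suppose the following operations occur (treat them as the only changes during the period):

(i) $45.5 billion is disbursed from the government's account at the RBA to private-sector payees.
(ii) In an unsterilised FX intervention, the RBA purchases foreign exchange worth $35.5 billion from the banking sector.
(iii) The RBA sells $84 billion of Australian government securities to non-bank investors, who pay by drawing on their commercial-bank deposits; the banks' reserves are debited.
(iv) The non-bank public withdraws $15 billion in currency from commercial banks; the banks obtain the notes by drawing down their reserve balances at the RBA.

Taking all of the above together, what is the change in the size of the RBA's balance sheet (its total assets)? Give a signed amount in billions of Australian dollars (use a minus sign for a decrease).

Government spending $45.5 billion: only the composition of liabilities changes → 0.
FX purchase $35.5 billion: an RBA asset is acquired → +$35.5B.
Asset sale (to non-banks) $84 billion: an RBA asset is shed → −$84B.
Currency withdrawal $15 billion: only the composition of liabilities changes → 0.
Net: 0 + 35.5 − 84 + 0 = -$48.5 billion.

-$48.5 billion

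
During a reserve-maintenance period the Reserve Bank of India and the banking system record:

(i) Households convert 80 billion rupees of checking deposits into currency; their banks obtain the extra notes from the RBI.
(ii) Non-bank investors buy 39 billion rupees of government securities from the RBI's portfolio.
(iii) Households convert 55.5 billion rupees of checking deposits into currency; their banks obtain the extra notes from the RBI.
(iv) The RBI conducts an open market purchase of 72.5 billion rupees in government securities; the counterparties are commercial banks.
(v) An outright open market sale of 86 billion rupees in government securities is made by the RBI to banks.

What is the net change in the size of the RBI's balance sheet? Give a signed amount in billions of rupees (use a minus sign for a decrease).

-52.5 billion

RBI balance sheet:
  Assets:      Securities −52.5B
  Liabilities: Bank reserves −188B, Currency in circulation +135.5B
Commercial banking system:
  Assets:      Reserves at CB −188B, Securities +13.5B
  Liabilities: Checkable deposits −174.5B
Change in total RBI assets = -52.5 billion.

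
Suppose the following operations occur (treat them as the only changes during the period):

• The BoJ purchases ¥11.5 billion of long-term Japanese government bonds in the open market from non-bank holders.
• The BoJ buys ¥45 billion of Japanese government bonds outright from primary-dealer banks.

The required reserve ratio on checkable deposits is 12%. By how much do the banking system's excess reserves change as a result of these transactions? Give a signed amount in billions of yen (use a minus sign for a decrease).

+¥55.12 billion

Asset purchase (from non-banks) ¥11.5 billion: reserves +¥11.5B, deposits +¥11.5B.
OMO purchase (from banks) ¥45 billion: reserves +¥45B, deposits 0.
Totals: Δreserves = +¥56.5B, Δdeposits = +¥11.5B.
Δrequired reserves = 12% × +¥11.5B = +¥1.38B.
Δexcess reserves = Δreserves − Δrequired = +¥56.5B − (+¥1.38B) = +¥55.12 billion.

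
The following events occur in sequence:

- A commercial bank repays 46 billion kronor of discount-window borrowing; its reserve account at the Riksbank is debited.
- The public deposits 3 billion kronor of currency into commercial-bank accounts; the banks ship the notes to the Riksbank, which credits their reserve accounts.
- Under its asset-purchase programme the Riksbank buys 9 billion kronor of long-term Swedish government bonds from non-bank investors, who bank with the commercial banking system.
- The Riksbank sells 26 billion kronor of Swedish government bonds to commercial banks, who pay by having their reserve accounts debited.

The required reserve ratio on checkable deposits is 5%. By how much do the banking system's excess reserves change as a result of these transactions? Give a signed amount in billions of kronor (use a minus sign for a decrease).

Discount-window repayment 46 billion kronor: reserves −46B, deposits 0.
Currency deposit 3 billion kronor: reserves +3B, deposits +3B.
Asset purchase (from non-banks) 9 billion kronor: reserves +9B, deposits +9B.
OMO sale (to banks) 26 billion kronor: reserves −26B, deposits 0.
Totals: Δreserves = −60B, Δdeposits = +12B.
Δrequired reserves = 5% × +12B = +0.6B.
Δexcess reserves = Δreserves − Δrequired = −60B − (+0.6B) = -60.6 billion.

-60.6 billion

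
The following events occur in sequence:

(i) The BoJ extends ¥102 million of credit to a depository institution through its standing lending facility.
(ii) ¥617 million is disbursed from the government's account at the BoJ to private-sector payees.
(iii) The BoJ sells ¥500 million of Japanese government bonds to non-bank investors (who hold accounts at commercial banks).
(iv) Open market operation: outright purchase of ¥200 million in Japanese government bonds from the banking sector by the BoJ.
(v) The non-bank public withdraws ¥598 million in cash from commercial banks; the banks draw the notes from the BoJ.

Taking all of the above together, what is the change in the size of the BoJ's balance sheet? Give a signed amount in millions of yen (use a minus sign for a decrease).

-¥198 million

Discount-window loan ¥102 million: a BoJ asset is acquired → +¥102M.
Government spending ¥617 million: only the composition of liabilities changes → 0.
Asset sale (to non-banks) ¥500 million: a BoJ asset is shed → −¥500M.
OMO purchase (from banks) ¥200 million: a BoJ asset is acquired → +¥200M.
Currency withdrawal ¥598 million: only the composition of liabilities changes → 0.
Net: 102 + 0 − 500 + 200 + 0 = -¥198 million.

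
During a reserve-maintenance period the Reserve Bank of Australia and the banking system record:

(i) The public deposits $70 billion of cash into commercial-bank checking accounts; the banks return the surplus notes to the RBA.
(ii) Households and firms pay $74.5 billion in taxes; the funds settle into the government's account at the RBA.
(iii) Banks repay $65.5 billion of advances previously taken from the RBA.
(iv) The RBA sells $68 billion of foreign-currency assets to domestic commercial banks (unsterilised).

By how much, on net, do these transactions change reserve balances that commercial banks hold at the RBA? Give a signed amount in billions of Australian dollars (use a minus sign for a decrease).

Currency deposit $70 billion: returned notes are swapped for reserve credit → +$70B.
Government account inflow $74.5 billion: funds move from bank reserves into the government account → −$74.5B.
Discount-window repayment $65.5 billion: repayment is debited from reserves → −$65.5B.
FX sale $68 billion: the buying banks pay out of their reserve balances → −$68B.
Net: 70 − 74.5 − 65.5 − 68 = -$138 billion.

-$138 billion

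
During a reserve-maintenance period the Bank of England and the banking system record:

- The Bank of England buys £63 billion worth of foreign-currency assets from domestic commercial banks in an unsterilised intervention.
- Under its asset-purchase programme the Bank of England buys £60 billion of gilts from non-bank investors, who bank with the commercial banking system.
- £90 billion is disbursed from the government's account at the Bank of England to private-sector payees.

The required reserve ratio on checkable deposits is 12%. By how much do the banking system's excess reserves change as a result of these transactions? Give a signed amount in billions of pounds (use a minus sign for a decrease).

+£195 billion

FX purchase £63 billion: reserves +£63B, deposits 0.
Asset purchase (from non-banks) £60 billion: reserves +£60B, deposits +£60B.
Government spending £90 billion: reserves +£90B, deposits +£90B.
Totals: Δreserves = +£213B, Δdeposits = +£150B.
Δrequired reserves = 12% × +£150B = +£18B.
Δexcess reserves = Δreserves − Δrequired = +£213B − (+£18B) = +£195 billion.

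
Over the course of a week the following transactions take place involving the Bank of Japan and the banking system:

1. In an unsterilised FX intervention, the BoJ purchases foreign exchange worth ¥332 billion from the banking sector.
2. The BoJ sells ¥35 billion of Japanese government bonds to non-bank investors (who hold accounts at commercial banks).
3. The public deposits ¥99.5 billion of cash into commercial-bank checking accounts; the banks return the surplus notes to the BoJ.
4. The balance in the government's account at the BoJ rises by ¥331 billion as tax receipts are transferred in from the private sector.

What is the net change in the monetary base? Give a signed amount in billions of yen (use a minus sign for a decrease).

-¥34 billion

FX purchase ¥332 billion: BoJ balance sheet expands → +¥332B.
Asset sale (to non-banks) ¥35 billion: BoJ balance sheet contracts → −¥35B.
Currency deposit ¥99.5 billion: just a shift between currency and reserves — both are base money → 0.
Government account inflow ¥331 billion: reserves shift to a non-base liability → −¥331B.
Net: 332 − 35 + 0 − 331 = -¥34 billion.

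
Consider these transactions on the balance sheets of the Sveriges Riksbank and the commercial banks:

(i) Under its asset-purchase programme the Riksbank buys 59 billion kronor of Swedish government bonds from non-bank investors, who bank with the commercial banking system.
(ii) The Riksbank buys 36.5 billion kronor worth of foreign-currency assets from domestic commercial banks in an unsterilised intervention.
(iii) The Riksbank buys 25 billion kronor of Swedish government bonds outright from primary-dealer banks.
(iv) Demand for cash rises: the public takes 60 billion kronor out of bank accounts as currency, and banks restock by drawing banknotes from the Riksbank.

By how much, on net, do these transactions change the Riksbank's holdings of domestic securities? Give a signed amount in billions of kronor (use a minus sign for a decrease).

+84 billion

Asset purchase (from non-banks) 59 billion kronor: securities added to the Riksbank's portfolio → +59B.
FX purchase 36.5 billion kronor: the Riksbank's securities portfolio is untouched → 0.
OMO purchase (from banks) 25 billion kronor: securities added to the Riksbank's portfolio → +25B.
Currency withdrawal 60 billion kronor: the Riksbank's securities portfolio is untouched → 0.
Net: 59 + 0 + 25 + 0 = +84 billion.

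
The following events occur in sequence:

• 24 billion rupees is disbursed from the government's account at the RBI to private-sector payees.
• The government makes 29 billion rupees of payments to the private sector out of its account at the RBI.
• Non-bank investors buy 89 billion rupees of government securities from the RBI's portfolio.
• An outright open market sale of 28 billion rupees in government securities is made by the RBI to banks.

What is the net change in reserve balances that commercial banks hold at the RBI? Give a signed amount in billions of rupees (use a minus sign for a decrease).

Government spending 24 billion rupees: government payments flow into bank reserve accounts → +24B.
Government spending 29 billion rupees: government payments flow into bank reserve accounts → +29B.
Asset sale (to non-banks) 89 billion rupees: the non-bank buyers' banks settle from reserves → −89B.
OMO sale (to banks) 28 billion rupees: the buying banks pay out of their reserve balances → −28B.
Net: 24 + 29 − 89 − 28 = -64 billion.

-64 billion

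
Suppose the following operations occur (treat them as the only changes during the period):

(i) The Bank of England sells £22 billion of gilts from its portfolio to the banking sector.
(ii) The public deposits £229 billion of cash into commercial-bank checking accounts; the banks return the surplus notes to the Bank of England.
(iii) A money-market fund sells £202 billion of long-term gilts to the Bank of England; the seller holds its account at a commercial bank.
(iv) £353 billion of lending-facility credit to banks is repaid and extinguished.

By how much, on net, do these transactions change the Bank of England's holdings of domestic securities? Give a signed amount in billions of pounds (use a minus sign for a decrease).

OMO sale (to banks) £22 billion: securities removed from the Bank of England's portfolio → −£22B.
Currency deposit £229 billion: the Bank of England's securities portfolio is untouched → 0.
Asset purchase (from non-banks) £202 billion: securities added to the Bank of England's portfolio → +£202B.
Discount-window repayment £353 billion: the Bank of England's securities portfolio is untouched → 0.
Net: −22 + 0 + 202 + 0 = +£180 billion.

+£180 billion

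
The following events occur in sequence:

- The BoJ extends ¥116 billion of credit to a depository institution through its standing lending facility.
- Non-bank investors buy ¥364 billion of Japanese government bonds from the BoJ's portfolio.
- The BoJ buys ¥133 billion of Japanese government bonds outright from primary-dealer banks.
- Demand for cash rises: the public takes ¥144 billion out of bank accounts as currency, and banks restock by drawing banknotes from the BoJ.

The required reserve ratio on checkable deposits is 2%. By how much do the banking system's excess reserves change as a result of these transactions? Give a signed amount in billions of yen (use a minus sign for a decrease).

Discount-window loan ¥116 billion: reserves +¥116B, deposits 0.
Asset sale (to non-banks) ¥364 billion: reserves −¥364B, deposits −¥364B.
OMO purchase (from banks) ¥133 billion: reserves +¥133B, deposits 0.
Currency withdrawal ¥144 billion: reserves −¥144B, deposits −¥144B.
Totals: Δreserves = −¥259B, Δdeposits = −¥508B.
Δrequired reserves = 2% × −¥508B = −¥10.16B.
Δexcess reserves = Δreserves − Δrequired = −¥259B − (−¥10.16B) = -¥248.84 billion.

-¥248.84 billion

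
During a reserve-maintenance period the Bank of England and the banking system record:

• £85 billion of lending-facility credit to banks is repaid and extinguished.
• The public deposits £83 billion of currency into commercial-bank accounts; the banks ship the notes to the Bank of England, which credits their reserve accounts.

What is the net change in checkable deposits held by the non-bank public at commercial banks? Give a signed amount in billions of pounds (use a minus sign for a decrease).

Discount-window repayment £85 billion: the counterparty is a bank, so public deposits are unchanged → 0.
Currency deposit £83 billion: non-bank counterparties' bank balances rise → +£83B.
Net: 0 + 83 = +£83 billion.

+£83 billion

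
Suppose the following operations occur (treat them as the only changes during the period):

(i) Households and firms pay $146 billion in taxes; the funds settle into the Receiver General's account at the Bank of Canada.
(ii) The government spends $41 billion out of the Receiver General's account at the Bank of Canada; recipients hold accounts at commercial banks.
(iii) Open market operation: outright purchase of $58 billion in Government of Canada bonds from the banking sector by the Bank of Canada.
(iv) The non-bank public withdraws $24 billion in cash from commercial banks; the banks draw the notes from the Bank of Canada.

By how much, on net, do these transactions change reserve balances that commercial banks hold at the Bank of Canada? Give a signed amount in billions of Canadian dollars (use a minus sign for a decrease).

-$71 billion

Bank of Canada balance sheet:
  Assets:      Securities +$58B
  Liabilities: Bank reserves −$71B, Currency in circulation +$24B, Government deposits +$105B
So the change in reserve balances that commercial banks hold at the Bank of Canada is -$71 billion.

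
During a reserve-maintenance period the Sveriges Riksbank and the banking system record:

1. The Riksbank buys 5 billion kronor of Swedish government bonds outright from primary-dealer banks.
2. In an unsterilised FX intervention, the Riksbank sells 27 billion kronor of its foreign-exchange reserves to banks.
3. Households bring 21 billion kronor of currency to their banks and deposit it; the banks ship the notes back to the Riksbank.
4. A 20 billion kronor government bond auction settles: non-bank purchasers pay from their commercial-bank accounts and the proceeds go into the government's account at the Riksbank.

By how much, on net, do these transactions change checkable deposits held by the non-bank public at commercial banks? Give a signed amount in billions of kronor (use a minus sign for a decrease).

OMO purchase (from banks) 5 billion kronor: the counterparty is a bank, so public deposits are unchanged → 0.
FX sale 27 billion kronor: the counterparty is a bank, so public deposits are unchanged → 0.
Currency deposit 21 billion kronor: non-bank counterparties' bank balances rise → +21B.
Government account inflow 20 billion kronor: non-bank counterparties' bank balances fall → −20B.
Net: 0 + 0 + 21 − 20 = +1 billion.

+1 billion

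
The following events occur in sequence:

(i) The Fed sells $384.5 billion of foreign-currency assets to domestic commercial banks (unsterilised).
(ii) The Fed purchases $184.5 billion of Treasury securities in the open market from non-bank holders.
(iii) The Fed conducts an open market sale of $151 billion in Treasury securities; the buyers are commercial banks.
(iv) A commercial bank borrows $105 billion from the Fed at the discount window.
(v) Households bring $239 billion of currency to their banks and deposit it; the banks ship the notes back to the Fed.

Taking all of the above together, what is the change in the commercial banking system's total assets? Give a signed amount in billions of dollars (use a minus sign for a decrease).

+$528.5 billion

Fed balance sheet:
  Assets:      Securities +$33.5B, Loans to banks +$105B, Foreign assets −$384.5B
  Liabilities: Bank reserves −$7B, Currency in circulation −$239B
Commercial banking system:
  Assets:      Reserves at CB −$7B, Securities +$151B, Foreign assets +$384.5B
  Liabilities: Checkable deposits +$423.5B, Borrowings from CB +$105B
Change in total bank assets = +$528.5 billion.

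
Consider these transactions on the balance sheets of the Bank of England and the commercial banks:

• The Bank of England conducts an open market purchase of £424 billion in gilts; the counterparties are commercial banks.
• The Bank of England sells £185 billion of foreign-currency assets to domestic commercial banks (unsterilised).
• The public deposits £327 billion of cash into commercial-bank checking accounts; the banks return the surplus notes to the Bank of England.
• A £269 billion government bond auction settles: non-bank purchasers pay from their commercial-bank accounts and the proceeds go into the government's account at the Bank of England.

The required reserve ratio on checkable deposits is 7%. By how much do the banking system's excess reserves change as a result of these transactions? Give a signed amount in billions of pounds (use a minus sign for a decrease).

+£292.94 billion

OMO purchase (from banks) £424 billion: reserves +£424B, deposits 0.
FX sale £185 billion: reserves −£185B, deposits 0.
Currency deposit £327 billion: reserves +£327B, deposits +£327B.
Government account inflow £269 billion: reserves −£269B, deposits −£269B.
Totals: Δreserves = +£297B, Δdeposits = +£58B.
Δrequired reserves = 7% × +£58B = +£4.06B.
Δexcess reserves = Δreserves − Δrequired = +£297B − (+£4.06B) = +£292.94 billion.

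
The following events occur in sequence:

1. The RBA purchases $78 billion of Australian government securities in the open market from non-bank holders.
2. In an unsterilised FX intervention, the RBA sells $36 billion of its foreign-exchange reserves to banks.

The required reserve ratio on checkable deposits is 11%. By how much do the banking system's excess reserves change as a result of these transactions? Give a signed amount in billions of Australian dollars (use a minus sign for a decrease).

+$33.42 billion

Asset purchase (from non-banks) $78 billion: reserves +$78B, deposits +$78B.
FX sale $36 billion: reserves −$36B, deposits 0.
Totals: Δreserves = +$42B, Δdeposits = +$78B.
Δrequired reserves = 11% × +$78B = +$8.58B.
Δexcess reserves = Δreserves − Δrequired = +$42B − (+$8.58B) = +$33.42 billion.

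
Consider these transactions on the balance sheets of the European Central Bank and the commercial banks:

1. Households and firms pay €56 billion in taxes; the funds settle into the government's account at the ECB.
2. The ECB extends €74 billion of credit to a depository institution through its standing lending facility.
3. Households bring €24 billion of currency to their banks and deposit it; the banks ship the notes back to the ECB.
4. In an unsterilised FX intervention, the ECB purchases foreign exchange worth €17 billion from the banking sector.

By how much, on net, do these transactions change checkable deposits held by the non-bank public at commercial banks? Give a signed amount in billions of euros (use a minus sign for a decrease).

-€32 billion

Government account inflow €56 billion: non-bank counterparties' bank balances fall → −€56B.
Discount-window loan €74 billion: the counterparty is a bank, so public deposits are unchanged → 0.
Currency deposit €24 billion: non-bank counterparties' bank balances rise → +€24B.
FX purchase €17 billion: the counterparty is a bank, so public deposits are unchanged → 0.
Net: −56 + 0 + 24 + 0 = -€32 billion.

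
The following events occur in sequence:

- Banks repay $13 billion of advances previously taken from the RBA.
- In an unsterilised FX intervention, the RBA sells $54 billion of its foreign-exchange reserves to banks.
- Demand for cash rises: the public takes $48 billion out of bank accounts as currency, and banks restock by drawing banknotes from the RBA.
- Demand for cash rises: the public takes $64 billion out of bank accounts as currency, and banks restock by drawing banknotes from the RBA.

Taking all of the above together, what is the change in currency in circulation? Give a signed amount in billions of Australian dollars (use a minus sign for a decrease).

+$112 billion

Discount-window repayment $13 billion: no currency enters or leaves circulation → 0.
FX sale $54 billion: no currency enters or leaves circulation → 0.
Currency withdrawal $48 billion: notes leave the central bank → +$48B.
Currency withdrawal $64 billion: notes leave the central bank → +$64B.
Net: 0 + 0 + 48 + 64 = +$112 billion.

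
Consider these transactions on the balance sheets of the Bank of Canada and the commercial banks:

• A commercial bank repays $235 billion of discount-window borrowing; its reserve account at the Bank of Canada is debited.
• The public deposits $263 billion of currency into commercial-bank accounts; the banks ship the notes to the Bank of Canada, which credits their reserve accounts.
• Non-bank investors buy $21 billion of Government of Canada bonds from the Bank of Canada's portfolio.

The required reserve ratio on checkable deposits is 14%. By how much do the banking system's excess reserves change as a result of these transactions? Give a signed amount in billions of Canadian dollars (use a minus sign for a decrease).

Discount-window repayment $235 billion: reserves −$235B, deposits 0.
Currency deposit $263 billion: reserves +$263B, deposits +$263B.
Asset sale (to non-banks) $21 billion: reserves −$21B, deposits −$21B.
Totals: Δreserves = +$7B, Δdeposits = +$242B.
Δrequired reserves = 14% × +$242B = +$33.88B.
Δexcess reserves = Δreserves − Δrequired = +$7B − (+$33.88B) = -$26.88 billion.

-$26.88 billion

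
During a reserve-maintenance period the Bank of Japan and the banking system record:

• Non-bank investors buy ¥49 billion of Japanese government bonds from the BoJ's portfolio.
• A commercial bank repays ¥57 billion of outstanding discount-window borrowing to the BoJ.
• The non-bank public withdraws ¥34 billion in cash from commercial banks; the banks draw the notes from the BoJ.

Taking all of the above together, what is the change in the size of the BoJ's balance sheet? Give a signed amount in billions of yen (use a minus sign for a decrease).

BoJ balance sheet:
  Assets:      Securities −¥49B, Loans to banks −¥57B
  Liabilities: Bank reserves −¥140B, Currency in circulation +¥34B
Commercial banking system:
  Assets:      Reserves at CB −¥140B
  Liabilities: Checkable deposits −¥83B, Borrowings from CB −¥57B
Change in total BoJ assets = -¥106 billion.

-¥106 billion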